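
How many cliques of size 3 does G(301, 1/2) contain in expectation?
E[# K_3] = C(301, 3) · (1/2)^C(3, 2) = 4499950 / 2^3 = 2249975/4 = 562493.75

For each 3-subset S of vertices (there are C(301, 3) = 4499950 such S), let X_S = 1 if S induces a K_3 (all C(3, 2) = 3 edges present). Then P(X_S = 1) = (1/2)^3 = 1/8. By linearity of expectation, E[# K_3] = C(301, 3) · (1/2)^3 = 4499950 / 8 = 2249975/4 = 562493.75.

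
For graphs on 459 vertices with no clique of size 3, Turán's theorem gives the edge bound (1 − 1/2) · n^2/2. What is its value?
Turán density bound = (1/2) · 459^2/2 = 210681/4 ≈ 52670.25

Turán's theorem: ex(n, K_{r+1}) is achieved by the complete r-partite Turán graph T(n, r) with parts as balanced as possible, and is at most (1 − 1/r) · n^2/2. For r = 2, n = 459: the density bound is (1/2) · 210681/2 = 210681/4 ≈ 52670.25. The integer-valued extremum is e(T(459, 2)) = 52670, which is strictly less than the density bound 210681/4 since 2 ∤ 459 (the parts of T(459, 2) cannot all be equal).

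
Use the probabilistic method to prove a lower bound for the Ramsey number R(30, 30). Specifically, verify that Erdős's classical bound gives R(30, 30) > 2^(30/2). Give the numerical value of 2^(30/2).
2^(30/2) = 32768; so R(30, 30) > 32768

Colour each edge of K_n uniformly at random with red/blue. The expected number of monochromatic K_30 is C(n, 30) · 2 · 2^(−C(30,2)). If C(n, 30) · 2^(1 − C(30,2)) < 1, then with positive probability no monochromatic K_30 exists, so R(30, 30) > n. The standard estimate C(n, 30) ≤ n^30/30! shows this inequality holds whenever n ≤ 2^(30/2) (since 30! · 2^(C(30,2) − 1) > 2^(30^2/2) ≥ n^30). Hence R(30, 30) > 2^(30/2) = 32768.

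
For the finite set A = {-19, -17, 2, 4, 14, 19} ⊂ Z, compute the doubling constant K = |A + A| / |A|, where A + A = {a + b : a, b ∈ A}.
K = |A + A| / |A| = 20/6 = 10/3

Enumerate A + A = {a + b : a, b ∈ A}. With |A| = 6, there are |A|^2 = 36 ordered sum pairs; collecting distinct values, A + A = {-38, -36, -34, -17, -15, -13, -5, -3, 0, 2, 4, 6, 8, 16, 18, 21, 23, 28, 33, 38}, so |A + A| = 20. Thus K = 20/6 = 10/3. For comparison, the minimum possible |A + A| over all 6-element sets is 2·6 − 1 = 11 (so min K = 11/6), attained only by arithmetic progressions.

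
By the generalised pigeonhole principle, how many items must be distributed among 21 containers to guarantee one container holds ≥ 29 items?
n = (29 − 1)·21 + 1 = 589

By the generalised pigeonhole principle, to guarantee some box contains ≥ r objects we need more than (r − 1) · k objects total. Threshold: n = (r − 1) · k + 1. With r = 29 and k = 21: n = 28 · 21 + 1 = 588 + 1 = 589. For n = 588 = 28 · 21, we can put exactly 28 objects in every box, avoiding 29 in any single one — so 589 is tight.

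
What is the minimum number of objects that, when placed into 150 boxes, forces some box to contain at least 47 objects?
n = (47 − 1)·150 + 1 = 6901

By the generalised pigeonhole principle, to guarantee some box contains ≥ r objects we need more than (r − 1) · k objects total. Threshold: n = (r − 1) · k + 1. With r = 47 and k = 150: n = 46 · 150 + 1 = 6900 + 1 = 6901. For n = 6900 = 46 · 150, we can put exactly 46 objects in every box, avoiding 47 in any single one — so 6901 is tight.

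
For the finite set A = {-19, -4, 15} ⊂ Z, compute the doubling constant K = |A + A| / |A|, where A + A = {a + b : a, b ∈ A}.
K = |A + A| / |A| = 6/3 = 2

Enumerate A + A = {a + b : a, b ∈ A}. With |A| = 3, there are |A|^2 = 9 ordered sum pairs; collecting distinct values, A + A = {-38, -23, -8, -4, 11, 30}, so |A + A| = 6. Thus K = 6/3 = 2. For comparison, the minimum possible |A + A| over all 3-element sets is 2·3 − 1 = 5 (so min K = 5/3), attained only by arithmetic progressions.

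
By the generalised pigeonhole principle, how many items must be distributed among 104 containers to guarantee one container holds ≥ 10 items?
n = (10 − 1)·104 + 1 = 937

By the generalised pigeonhole principle, to guarantee some box contains ≥ r objects we need more than (r − 1) · k objects total. Threshold: n = (r − 1) · k + 1. With r = 10 and k = 104: n = 9 · 104 + 1 = 936 + 1 = 937. For n = 936 = 9 · 104, we can put exactly 9 objects in every box, avoiding 10 in any single one — so 937 is tight.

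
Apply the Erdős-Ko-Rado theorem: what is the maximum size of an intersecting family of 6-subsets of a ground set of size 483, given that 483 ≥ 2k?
max |F| = C(482, 5) = 212332032016

Erdős-Ko-Rado (1961): when n ≥ 2k, max |F| = C(n−1, k−1). The bound is attained by the star {A : i ∈ A} for any fixed i ∈ [n]. Here C(483−1, 6−1) = C(482, 5) = 212332032016.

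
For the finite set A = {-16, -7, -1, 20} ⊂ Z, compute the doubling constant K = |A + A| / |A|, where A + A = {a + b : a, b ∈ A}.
K = |A + A| / |A| = 10/4 = 5/2

Enumerate A + A = {a + b : a, b ∈ A}. With |A| = 4, there are |A|^2 = 16 ordered sum pairs; collecting distinct values, A + A = {-32, -23, -17, -14, -8, -2, 4, 13, 19, 40}, so |A + A| = 10. Thus K = 10/4 = 5/2. For comparison, the minimum possible |A + A| over all 4-element sets is 2·4 − 1 = 7 (so min K = 7/4), attained only by arithmetic progressions.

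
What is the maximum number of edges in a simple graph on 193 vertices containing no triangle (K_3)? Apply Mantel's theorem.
ex(193, K_3) = ⌊193^2/4⌋ = 9312

Mantel (1907): a triangle-free graph on n vertices has at most ⌊n^2/4⌋ edges, with equality for the complete bipartite graph K_{⌊n/2⌋, ⌈n/2⌉}. For n = 193: ⌊193^2/4⌋ = ⌊37249/4⌋ = 9312. The extremal graph is K_{96, 97}, which has 96·97 = 9312 edges.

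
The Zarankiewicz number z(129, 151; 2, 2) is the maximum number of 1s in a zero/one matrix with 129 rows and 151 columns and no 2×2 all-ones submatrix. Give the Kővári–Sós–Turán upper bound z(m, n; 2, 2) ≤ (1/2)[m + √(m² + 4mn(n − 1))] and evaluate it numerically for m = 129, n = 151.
z(129, 151; 2, 2) ≤ (1/2)[129 + √(129² + 4·129·151·150)] = (1/2)[129 + √11704041] = 1775.0585

Kővári–Sós–Turán: let r_1, ..., r_129 be the row sums and z = Σ r_i the total number of 1s. Each pair of columns can share at most one row with both entries 1 (else a 2×2 all-ones block appears), so Σ_i C(r_i, 2) ≤ C(151, 2) = 11325. By convexity Σ_i C(r_i, 2) ≥ 129·C(z/129, 2) = z(z − 129)/(2·129), giving z² − 129z − 129·151·150 ≤ 0 and hence z ≤ (1/2)[129 + √(16641 + 4·2921850)] = (1/2)[129 + √11704041] ≈ (1/2)(129 + 3421.1169) = 1775.0585.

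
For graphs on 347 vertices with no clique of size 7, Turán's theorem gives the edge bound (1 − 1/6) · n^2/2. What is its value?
Turán density bound = (5/6) · 347^2/2 = 602045/12 ≈ 50170.4167

Turán's theorem: ex(n, K_{r+1}) is achieved by the complete r-partite Turán graph T(n, r) with parts as balanced as possible, and is at most (1 − 1/r) · n^2/2. For r = 6, n = 347: the density bound is (5/6) · 120409/2 = 602045/12 ≈ 50170.4167. The integer-valued extremum is e(T(347, 6)) = 50170, which is strictly less than the density bound 602045/12 since 6 ∤ 347 (the parts of T(347, 6) cannot all be equal).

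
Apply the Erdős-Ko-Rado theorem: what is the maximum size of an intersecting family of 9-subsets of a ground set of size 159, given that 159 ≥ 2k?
max |F| = C(158, 8) = 8044984271181

Erdős-Ko-Rado (1961): when n ≥ 2k, max |F| = C(n−1, k−1). The bound is attained by the star {A : i ∈ A} for any fixed i ∈ [n]. Here C(159−1, 9−1) = C(158, 8) = 8044984271181.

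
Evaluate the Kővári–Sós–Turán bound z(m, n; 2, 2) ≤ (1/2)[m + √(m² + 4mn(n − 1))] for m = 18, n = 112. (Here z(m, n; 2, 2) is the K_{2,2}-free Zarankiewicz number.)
z(18, 112; 2, 2) ≤ (1/2)[18 + √(18² + 4·18·112·111)] = (1/2)[18 + √895428] = 482.1353

Kővári–Sós–Turán: let r_1, ..., r_18 be the row sums and z = Σ r_i the total number of 1s. Each pair of columns can share at most one row with both entries 1 (else a 2×2 all-ones block appears), so Σ_i C(r_i, 2) ≤ C(112, 2) = 6216. By convexity Σ_i C(r_i, 2) ≥ 18·C(z/18, 2) = z(z − 18)/(2·18), giving z² − 18z − 18·112·111 ≤ 0 and hence z ≤ (1/2)[18 + √(324 + 4·223776)] = (1/2)[18 + √895428] ≈ (1/2)(18 + 946.2706) = 482.1353.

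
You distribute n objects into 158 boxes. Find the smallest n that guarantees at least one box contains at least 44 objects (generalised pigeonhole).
n = (44 − 1)·158 + 1 = 6795

By the generalised pigeonhole principle, to guarantee some box contains ≥ r objects we need more than (r − 1) · k objects total. Threshold: n = (r − 1) · k + 1. With r = 44 and k = 158: n = 43 · 158 + 1 = 6794 + 1 = 6795. For n = 6794 = 43 · 158, we can put exactly 43 objects in every box, avoiding 44 in any single one — so 6795 is tight.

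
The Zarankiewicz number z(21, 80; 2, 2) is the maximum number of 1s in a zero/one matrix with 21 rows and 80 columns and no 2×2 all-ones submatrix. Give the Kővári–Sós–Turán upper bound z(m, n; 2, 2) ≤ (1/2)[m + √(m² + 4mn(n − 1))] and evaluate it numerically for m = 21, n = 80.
z(21, 80; 2, 2) ≤ (1/2)[21 + √(21² + 4·21·80·79)] = (1/2)[21 + √531321] = 374.9588

Kővári–Sós–Turán: let r_1, ..., r_21 be the row sums and z = Σ r_i the total number of 1s. Each pair of columns can share at most one row with both entries 1 (else a 2×2 all-ones block appears), so Σ_i C(r_i, 2) ≤ C(80, 2) = 3160. By convexity Σ_i C(r_i, 2) ≥ 21·C(z/21, 2) = z(z − 21)/(2·21), giving z² − 21z − 21·80·79 ≤ 0 and hence z ≤ (1/2)[21 + √(441 + 4·132720)] = (1/2)[21 + √531321] ≈ (1/2)(21 + 728.9177) = 374.9588.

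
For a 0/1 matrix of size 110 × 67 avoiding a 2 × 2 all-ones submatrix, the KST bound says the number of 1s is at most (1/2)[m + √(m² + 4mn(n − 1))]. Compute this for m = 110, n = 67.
z(110, 67; 2, 2) ≤ (1/2)[110 + √(110² + 4·110·67·66)] = (1/2)[110 + √1957780] = 754.6035

Kővári–Sós–Turán: let r_1, ..., r_110 be the row sums and z = Σ r_i the total number of 1s. Each pair of columns can share at most one row with both entries 1 (else a 2×2 all-ones block appears), so Σ_i C(r_i, 2) ≤ C(67, 2) = 2211. By convexity Σ_i C(r_i, 2) ≥ 110·C(z/110, 2) = z(z − 110)/(2·110), giving z² − 110z − 110·67·66 ≤ 0 and hence z ≤ (1/2)[110 + √(12100 + 4·486420)] = (1/2)[110 + √1957780] ≈ (1/2)(110 + 1399.2069) = 754.6035.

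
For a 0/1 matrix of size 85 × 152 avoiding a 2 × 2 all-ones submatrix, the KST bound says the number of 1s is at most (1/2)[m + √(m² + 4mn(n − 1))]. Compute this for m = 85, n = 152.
z(85, 152; 2, 2) ≤ (1/2)[85 + √(85² + 4·85·152·151)] = (1/2)[85 + √7810905] = 1439.8998

Kővári–Sós–Turán: let r_1, ..., r_85 be the row sums and z = Σ r_i the total number of 1s. Each pair of columns can share at most one row with both entries 1 (else a 2×2 all-ones block appears), so Σ_i C(r_i, 2) ≤ C(152, 2) = 11476. By convexity Σ_i C(r_i, 2) ≥ 85·C(z/85, 2) = z(z − 85)/(2·85), giving z² − 85z − 85·152·151 ≤ 0 and hence z ≤ (1/2)[85 + √(7225 + 4·1950920)] = (1/2)[85 + √7810905] ≈ (1/2)(85 + 2794.7996) = 1439.8998.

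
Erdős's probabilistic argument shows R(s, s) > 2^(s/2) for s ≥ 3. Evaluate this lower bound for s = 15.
2^(15/2) = 181.0193; so R(15, 15) > 181.0193

Colour each edge of K_n uniformly at random with red/blue. The expected number of monochromatic K_15 is C(n, 15) · 2 · 2^(−C(15,2)). If C(n, 15) · 2^(1 − C(15,2)) < 1, then with positive probability no monochromatic K_15 exists, so R(15, 15) > n. The standard estimate C(n, 15) ≤ n^15/15! shows this inequality holds whenever n ≤ 2^(15/2) (since 15! · 2^(C(15,2) − 1) > 2^(15^2/2) ≥ n^15). Hence R(15, 15) > 2^(15/2) = 181.0193.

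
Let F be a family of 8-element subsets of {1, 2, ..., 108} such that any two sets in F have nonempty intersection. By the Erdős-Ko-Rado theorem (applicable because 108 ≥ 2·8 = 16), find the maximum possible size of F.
max |F| = C(107, 7) = 26075972546

The Erdős-Ko-Rado theorem states: for n ≥ 2k, an intersecting family of k-subsets of an n-element set has size at most C(n − 1, k − 1), with equality for 'star' families {A ⊆ [n] : |A| = k, i ∈ A} (fix an element i). For n = 108, k = 8: C(107, 7) = 26075972546.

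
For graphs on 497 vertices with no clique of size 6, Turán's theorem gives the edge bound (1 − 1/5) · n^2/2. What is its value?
Turán density bound = (4/5) · 497^2/2 = 494018/5 ≈ 98803.6

Turán's theorem: ex(n, K_{r+1}) is achieved by the complete r-partite Turán graph T(n, r) with parts as balanced as possible, and is at most (1 − 1/r) · n^2/2. For r = 5, n = 497: the density bound is (4/5) · 247009/2 = 494018/5 ≈ 98803.6. The integer-valued extremum is e(T(497, 5)) = 98803, which is strictly less than the density bound 494018/5 since 5 ∤ 497 (the parts of T(497, 5) cannot all be equal).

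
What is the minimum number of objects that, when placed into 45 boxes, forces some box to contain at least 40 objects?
n = (40 − 1)·45 + 1 = 1756

By the generalised pigeonhole principle, to guarantee some box contains ≥ r objects we need more than (r − 1) · k objects total. Threshold: n = (r − 1) · k + 1. With r = 40 and k = 45: n = 39 · 45 + 1 = 1755 + 1 = 1756. For n = 1755 = 39 · 45, we can put exactly 39 objects in every box, avoiding 40 in any single one — so 1756 is tight.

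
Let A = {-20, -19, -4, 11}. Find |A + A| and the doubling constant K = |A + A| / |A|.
K = |A + A| / |A| = 9/4

Enumerate A + A = {a + b : a, b ∈ A}. With |A| = 4, there are |A|^2 = 16 ordered sum pairs; collecting distinct values, A + A = {-40, -39, -38, -24, -23, -9, -8, 7, 22}, so |A + A| = 9. Thus K = 9/4. For comparison, the minimum possible |A + A| over all 4-element sets is 2·4 − 1 = 7 (so min K = 7/4), attained only by arithmetic progressions.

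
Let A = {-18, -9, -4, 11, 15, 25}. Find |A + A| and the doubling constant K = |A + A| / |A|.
K = |A + A| / |A| = 20/6 = 10/3

Enumerate A + A = {a + b : a, b ∈ A}. With |A| = 6, there are |A|^2 = 36 ordered sum pairs; collecting distinct values, A + A = {-36, -27, -22, -18, -13, -8, -7, -3, 2, 6, 7, 11, 16, 21, 22, 26, 30, 36, 40, 50}, so |A + A| = 20. Thus K = 20/6 = 10/3. For comparison, the minimum possible |A + A| over all 6-element sets is 2·6 − 1 = 11 (so min K = 11/6), attained only by arithmetic progressions.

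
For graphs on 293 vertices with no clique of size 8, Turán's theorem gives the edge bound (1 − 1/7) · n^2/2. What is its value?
Turán density bound = (6/7) · 293^2/2 = 257547/7 ≈ 36792.4286

Turán's theorem: ex(n, K_{r+1}) is achieved by the complete r-partite Turán graph T(n, r) with parts as balanced as possible, and is at most (1 − 1/r) · n^2/2. For r = 7, n = 293: the density bound is (6/7) · 85849/2 = 257547/7 ≈ 36792.4286. The integer-valued extremum is e(T(293, 7)) = 36792, which is strictly less than the density bound 257547/7 since 7 ∤ 293 (the parts of T(293, 7) cannot all be equal).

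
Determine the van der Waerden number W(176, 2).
W(176, 2) = 176 + 1 = 177

A 2-term AP is any pair of integers, so a monochromatic 2-AP exists iff some colour is used at least twice. With 176 colours, the colouring i ↦ i on {1, ..., 176} uses each colour once, avoiding any monochromatic pair, so W(176, 2) > 176. For {1, ..., 177}, pigeonhole forces two integers of the same colour, which form a monochromatic 2-AP. Hence W(176, 2) = 177.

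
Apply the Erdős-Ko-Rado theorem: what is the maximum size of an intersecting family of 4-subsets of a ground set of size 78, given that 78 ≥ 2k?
max |F| = C(77, 3) = 73150

Erdős-Ko-Rado (1961): when n ≥ 2k, max |F| = C(n−1, k−1). The bound is attained by the star {A : i ∈ A} for any fixed i ∈ [n]. Here C(78−1, 4−1) = C(77, 3) = 73150.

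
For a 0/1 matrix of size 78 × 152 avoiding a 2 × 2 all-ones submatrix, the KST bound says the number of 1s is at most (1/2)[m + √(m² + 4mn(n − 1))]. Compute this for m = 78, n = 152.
z(78, 152; 2, 2) ≤ (1/2)[78 + √(78² + 4·78·152·151)] = (1/2)[78 + √7167108] = 1377.5727

Kővári–Sós–Turán: let r_1, ..., r_78 be the row sums and z = Σ r_i the total number of 1s. Each pair of columns can share at most one row with both entries 1 (else a 2×2 all-ones block appears), so Σ_i C(r_i, 2) ≤ C(152, 2) = 11476. By convexity Σ_i C(r_i, 2) ≥ 78·C(z/78, 2) = z(z − 78)/(2·78), giving z² − 78z − 78·152·151 ≤ 0 and hence z ≤ (1/2)[78 + √(6084 + 4·1790256)] = (1/2)[78 + √7167108] ≈ (1/2)(78 + 2677.1455) = 1377.5727.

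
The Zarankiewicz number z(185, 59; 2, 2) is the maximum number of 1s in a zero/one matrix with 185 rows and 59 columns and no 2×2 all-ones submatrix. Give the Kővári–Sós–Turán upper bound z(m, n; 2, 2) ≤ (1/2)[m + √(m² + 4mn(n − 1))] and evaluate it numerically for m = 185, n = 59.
z(185, 59; 2, 2) ≤ (1/2)[185 + √(185² + 4·185·59·58)] = (1/2)[185 + √2566505] = 893.5158

Kővári–Sós–Turán: let r_1, ..., r_185 be the row sums and z = Σ r_i the total number of 1s. Each pair of columns can share at most one row with both entries 1 (else a 2×2 all-ones block appears), so Σ_i C(r_i, 2) ≤ C(59, 2) = 1711. By convexity Σ_i C(r_i, 2) ≥ 185·C(z/185, 2) = z(z − 185)/(2·185), giving z² − 185z − 185·59·58 ≤ 0 and hence z ≤ (1/2)[185 + √(34225 + 4·633070)] = (1/2)[185 + √2566505] ≈ (1/2)(185 + 1602.0315) = 893.5158.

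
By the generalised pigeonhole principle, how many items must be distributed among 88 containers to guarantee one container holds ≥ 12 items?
n = (12 − 1)·88 + 1 = 969

By the generalised pigeonhole principle, to guarantee some box contains ≥ r objects we need more than (r − 1) · k objects total. Threshold: n = (r − 1) · k + 1. With r = 12 and k = 88: n = 11 · 88 + 1 = 968 + 1 = 969. For n = 968 = 11 · 88, we can put exactly 11 objects in every box, avoiding 12 in any single one — so 969 is tight.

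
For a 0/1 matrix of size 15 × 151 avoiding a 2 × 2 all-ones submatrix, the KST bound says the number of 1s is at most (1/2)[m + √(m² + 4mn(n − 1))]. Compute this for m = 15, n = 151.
z(15, 151; 2, 2) ≤ (1/2)[15 + √(15² + 4·15·151·150)] = (1/2)[15 + √1359225] = 590.429

Kővári–Sós–Turán: let r_1, ..., r_15 be the row sums and z = Σ r_i the total number of 1s. Each pair of columns can share at most one row with both entries 1 (else a 2×2 all-ones block appears), so Σ_i C(r_i, 2) ≤ C(151, 2) = 11325. By convexity Σ_i C(r_i, 2) ≥ 15·C(z/15, 2) = z(z − 15)/(2·15), giving z² − 15z − 15·151·150 ≤ 0 and hence z ≤ (1/2)[15 + √(225 + 4·339750)] = (1/2)[15 + √1359225] ≈ (1/2)(15 + 1165.8581) = 590.429.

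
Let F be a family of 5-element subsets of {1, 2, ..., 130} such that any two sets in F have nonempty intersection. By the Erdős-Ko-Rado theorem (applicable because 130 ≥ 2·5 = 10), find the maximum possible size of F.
max |F| = C(129, 4) = 11009376

The Erdős-Ko-Rado theorem states: for n ≥ 2k, an intersecting family of k-subsets of an n-element set has size at most C(n − 1, k − 1), with equality for 'star' families {A ⊆ [n] : |A| = k, i ∈ A} (fix an element i). For n = 130, k = 5: C(129, 4) = 11009376.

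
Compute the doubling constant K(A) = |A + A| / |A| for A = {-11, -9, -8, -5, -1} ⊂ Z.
K = |A + A| / |A| = 13/5

Enumerate A + A = {a + b : a, b ∈ A}. With |A| = 5, there are |A|^2 = 25 ordered sum pairs; collecting distinct values, A + A = {-22, -20, -19, -18, -17, -16, -14, -13, -12, -10, -9, -6, -2}, so |A + A| = 13. Thus K = 13/5. For comparison, the minimum possible |A + A| over all 5-element sets is 2·5 − 1 = 9 (so min K = 9/5), attained only by arithmetic progressions.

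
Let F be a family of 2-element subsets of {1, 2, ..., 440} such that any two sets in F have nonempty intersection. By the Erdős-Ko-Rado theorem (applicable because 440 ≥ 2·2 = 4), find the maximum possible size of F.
max |F| = C(439, 1) = 439

Erdős-Ko-Rado (1961): when n ≥ 2k, max |F| = C(n−1, k−1). The bound is attained by the star {A : i ∈ A} for any fixed i ∈ [n]. Here C(440−1, 2−1) = C(439, 1) = 439.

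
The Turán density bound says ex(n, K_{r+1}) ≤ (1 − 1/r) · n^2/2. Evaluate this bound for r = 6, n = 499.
Turán density bound = (5/6) · 499^2/2 = 1245005/12 ≈ 103750.4167

Turán's theorem: ex(n, K_{r+1}) is achieved by the complete r-partite Turán graph T(n, r) with parts as balanced as possible, and is at most (1 − 1/r) · n^2/2. For r = 6, n = 499: the density bound is (5/6) · 249001/2 = 1245005/12 ≈ 103750.4167. The integer-valued extremum is e(T(499, 6)) = 103750, which is strictly less than the density bound 1245005/12 since 6 ∤ 499 (the parts of T(499, 6) cannot all be equal).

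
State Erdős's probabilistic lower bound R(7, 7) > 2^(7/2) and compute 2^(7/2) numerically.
2^(7/2) = 11.3137; so R(7, 7) > 11.3137

Colour each edge of K_n uniformly at random with red/blue. The expected number of monochromatic K_7 is C(n, 7) · 2 · 2^(−C(7,2)). If C(n, 7) · 2^(1 − C(7,2)) < 1, then with positive probability no monochromatic K_7 exists, so R(7, 7) > n. The standard estimate C(n, 7) ≤ n^7/7! shows this inequality holds whenever n ≤ 2^(7/2) (since 7! · 2^(C(7,2) − 1) > 2^(7^2/2) ≥ n^7). Hence R(7, 7) > 2^(7/2) = 11.3137.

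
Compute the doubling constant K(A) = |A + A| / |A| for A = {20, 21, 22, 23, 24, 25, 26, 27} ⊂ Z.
K = |A + A| / |A| = 15/8

Enumerate A + A = {a + b : a, b ∈ A}. With |A| = 8, there are |A|^2 = 64 ordered sum pairs; collecting distinct values, A + A = {40, 41, 42, 43, 44, 45, 46, 47, 48, 49, 50, 51, 52, 53, 54}, so |A + A| = 15. Thus K = 15/8. Here |A + A| = 2|A| − 1 = 15, the minimum possible — so K = 15/8 is minimal, which holds iff A is an arithmetic progression.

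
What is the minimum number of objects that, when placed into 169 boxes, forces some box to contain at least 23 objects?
n = (23 − 1)·169 + 1 = 3719

By the generalised pigeonhole principle, to guarantee some box contains ≥ r objects we need more than (r − 1) · k objects total. Threshold: n = (r − 1) · k + 1. With r = 23 and k = 169: n = 22 · 169 + 1 = 3718 + 1 = 3719. For n = 3718 = 22 · 169, we can put exactly 22 objects in every box, avoiding 23 in any single one — so 3719 is tight.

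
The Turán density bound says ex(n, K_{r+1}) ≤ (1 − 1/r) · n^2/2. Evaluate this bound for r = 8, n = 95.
Turán density bound = (7/8) · 95^2/2 = 63175/16 ≈ 3948.4375

Turán's theorem: ex(n, K_{r+1}) is achieved by the complete r-partite Turán graph T(n, r) with parts as balanced as possible, and is at most (1 − 1/r) · n^2/2. For r = 8, n = 95: the density bound is (7/8) · 9025/2 = 63175/16 ≈ 3948.4375. The integer-valued extremum is e(T(95, 8)) = 3948, which is strictly less than the density bound 63175/16 since 8 ∤ 95 (the parts of T(95, 8) cannot all be equal).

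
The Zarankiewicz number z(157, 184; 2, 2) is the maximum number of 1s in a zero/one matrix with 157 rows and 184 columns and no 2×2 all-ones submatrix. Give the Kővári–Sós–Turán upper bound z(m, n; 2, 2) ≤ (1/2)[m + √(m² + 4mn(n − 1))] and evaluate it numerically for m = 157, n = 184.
z(157, 184; 2, 2) ≤ (1/2)[157 + √(157² + 4·157·184·183)] = (1/2)[157 + √21170665] = 2379.0795

Kővári–Sós–Turán: let r_1, ..., r_157 be the row sums and z = Σ r_i the total number of 1s. Each pair of columns can share at most one row with both entries 1 (else a 2×2 all-ones block appears), so Σ_i C(r_i, 2) ≤ C(184, 2) = 16836. By convexity Σ_i C(r_i, 2) ≥ 157·C(z/157, 2) = z(z − 157)/(2·157), giving z² − 157z − 157·184·183 ≤ 0 and hence z ≤ (1/2)[157 + √(24649 + 4·5286504)] = (1/2)[157 + √21170665] ≈ (1/2)(157 + 4601.1591) = 2379.0795.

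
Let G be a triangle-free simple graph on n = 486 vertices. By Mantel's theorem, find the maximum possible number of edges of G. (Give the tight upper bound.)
ex(486, K_3) = ⌊486^2/4⌋ = 59049

Mantel (1907): a triangle-free graph on n vertices has at most ⌊n^2/4⌋ edges, with equality for the complete bipartite graph K_{⌊n/2⌋, ⌈n/2⌉}. For n = 486: ⌊486^2/4⌋ = ⌊236196/4⌋ = 59049. The extremal graph is K_{243, 243}, which has 243·243 = 59049 edges.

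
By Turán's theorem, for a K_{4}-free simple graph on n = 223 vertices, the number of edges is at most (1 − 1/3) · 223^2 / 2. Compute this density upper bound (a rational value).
Turán density bound = (2/3) · 223^2/2 = 49729/3 ≈ 16576.3333

Turán's theorem: ex(n, K_{r+1}) is achieved by the complete r-partite Turán graph T(n, r) with parts as balanced as possible, and is at most (1 − 1/r) · n^2/2. For r = 3, n = 223: the density bound is (2/3) · 49729/2 = 49729/3 ≈ 16576.3333. The integer-valued extremum is e(T(223, 3)) = 16576, which is strictly less than the density bound 49729/3 since 3 ∤ 223 (the parts of T(223, 3) cannot all be equal).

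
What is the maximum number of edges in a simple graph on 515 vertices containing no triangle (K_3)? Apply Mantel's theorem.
ex(515, K_3) = ⌊515^2/4⌋ = 66306

Mantel (1907): a triangle-free graph on n vertices has at most ⌊n^2/4⌋ edges, with equality for the complete bipartite graph K_{⌊n/2⌋, ⌈n/2⌉}. For n = 515: ⌊515^2/4⌋ = ⌊265225/4⌋ = 66306. The extremal graph is K_{257, 258}, which has 257·258 = 66306 edges.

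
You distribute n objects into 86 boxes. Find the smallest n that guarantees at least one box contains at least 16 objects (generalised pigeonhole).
n = (16 − 1)·86 + 1 = 1291

By the generalised pigeonhole principle, to guarantee some box contains ≥ r objects we need more than (r − 1) · k objects total. Threshold: n = (r − 1) · k + 1. With r = 16 and k = 86: n = 15 · 86 + 1 = 1290 + 1 = 1291. For n = 1290 = 15 · 86, we can put exactly 15 objects in every box, avoiding 16 in any single one — so 1291 is tight.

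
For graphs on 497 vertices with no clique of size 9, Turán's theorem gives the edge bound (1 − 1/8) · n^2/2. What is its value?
Turán density bound = (7/8) · 497^2/2 = 1729063/16 ≈ 108066.4375

Turán's theorem: ex(n, K_{r+1}) is achieved by the complete r-partite Turán graph T(n, r) with parts as balanced as possible, and is at most (1 − 1/r) · n^2/2. For r = 8, n = 497: the density bound is (7/8) · 247009/2 = 1729063/16 ≈ 108066.4375. The integer-valued extremum is e(T(497, 8)) = 108066, which is strictly less than the density bound 1729063/16 since 8 ∤ 497 (the parts of T(497, 8) cannot all be equal).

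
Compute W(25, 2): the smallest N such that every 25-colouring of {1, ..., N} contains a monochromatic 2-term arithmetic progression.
W(25, 2) = 25 + 1 = 26

A 2-term AP is any pair of integers, so a monochromatic 2-AP exists iff some colour is used at least twice. With 25 colours, the colouring i ↦ i on {1, ..., 25} uses each colour once, avoiding any monochromatic pair, so W(25, 2) > 25. For {1, ..., 26}, pigeonhole forces two integers of the same colour, which form a monochromatic 2-AP. Hence W(25, 2) = 26.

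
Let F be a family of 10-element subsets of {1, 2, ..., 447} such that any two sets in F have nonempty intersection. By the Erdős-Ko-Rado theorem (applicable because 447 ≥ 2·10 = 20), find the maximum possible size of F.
max |F| = C(446, 9) = 1774069784661404230

Erdős-Ko-Rado (1961): when n ≥ 2k, max |F| = C(n−1, k−1). The bound is attained by the star {A : i ∈ A} for any fixed i ∈ [n]. Here C(447−1, 10−1) = C(446, 9) = 1774069784661404230.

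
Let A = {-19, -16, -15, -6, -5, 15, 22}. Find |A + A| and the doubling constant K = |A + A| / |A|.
K = |A + A| / |A| = 27/7

Enumerate A + A = {a + b : a, b ∈ A}. With |A| = 7, there are |A|^2 = 49 ordered sum pairs; collecting distinct values, A + A = {-38, -35, -34, -32, -31, -30, -25, -24, -22, -21, -20, -12, -11, -10, -4, -1, 0, 3, 6, 7, 9, 10, 16, 17, 30, 37, 44}, so |A + A| = 27. Thus K = 27/7. For comparison, the minimum possible |A + A| over all 7-element sets is 2·7 − 1 = 13 (so min K = 13/7), attained only by arithmetic progressions.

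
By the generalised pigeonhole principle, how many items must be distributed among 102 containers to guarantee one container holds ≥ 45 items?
n = (45 − 1)·102 + 1 = 4489

By the generalised pigeonhole principle, to guarantee some box contains ≥ r objects we need more than (r − 1) · k objects total. Threshold: n = (r − 1) · k + 1. With r = 45 and k = 102: n = 44 · 102 + 1 = 4488 + 1 = 4489. For n = 4488 = 44 · 102, we can put exactly 44 objects in every box, avoiding 45 in any single one — so 4489 is tight.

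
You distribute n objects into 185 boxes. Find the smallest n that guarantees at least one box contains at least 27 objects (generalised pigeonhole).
n = (27 − 1)·185 + 1 = 4811

By the generalised pigeonhole principle, to guarantee some box contains ≥ r objects we need more than (r − 1) · k objects total. Threshold: n = (r − 1) · k + 1. With r = 27 and k = 185: n = 26 · 185 + 1 = 4810 + 1 = 4811. For n = 4810 = 26 · 185, we can put exactly 26 objects in every box, avoiding 27 in any single one — so 4811 is tight.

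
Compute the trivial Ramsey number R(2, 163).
R(2, 163) = 163

R(2, k) = k for all k ≥ 2: in a 2-colouring of K_k, either some edge is red (a red K_2) or all edges are blue (a blue K_k). And K_{162} coloured all-blue has no blue K_163, so R(2, 163) > 162. Hence R(2, 163) = 163.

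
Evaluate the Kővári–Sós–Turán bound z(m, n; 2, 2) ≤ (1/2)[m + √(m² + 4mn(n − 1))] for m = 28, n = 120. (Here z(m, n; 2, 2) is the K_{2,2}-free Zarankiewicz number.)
z(28, 120; 2, 2) ≤ (1/2)[28 + √(28² + 4·28·120·119)] = (1/2)[28 + √1600144] = 646.484

Kővári–Sós–Turán: let r_1, ..., r_28 be the row sums and z = Σ r_i the total number of 1s. Each pair of columns can share at most one row with both entries 1 (else a 2×2 all-ones block appears), so Σ_i C(r_i, 2) ≤ C(120, 2) = 7140. By convexity Σ_i C(r_i, 2) ≥ 28·C(z/28, 2) = z(z − 28)/(2·28), giving z² − 28z − 28·120·119 ≤ 0 and hence z ≤ (1/2)[28 + √(784 + 4·399840)] = (1/2)[28 + √1600144] ≈ (1/2)(28 + 1264.968) = 646.484.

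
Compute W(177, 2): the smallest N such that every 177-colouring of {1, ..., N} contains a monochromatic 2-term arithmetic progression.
W(177, 2) = 177 + 1 = 178

A 2-term AP is any pair of integers, so a monochromatic 2-AP exists iff some colour is used at least twice. With 177 colours, the colouring i ↦ i on {1, ..., 177} uses each colour once, avoiding any monochromatic pair, so W(177, 2) > 177. For {1, ..., 178}, pigeonhole forces two integers of the same colour, which form a monochromatic 2-AP. Hence W(177, 2) = 178.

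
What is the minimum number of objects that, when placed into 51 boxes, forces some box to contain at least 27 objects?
n = (27 − 1)·51 + 1 = 1327

By the generalised pigeonhole principle, to guarantee some box contains ≥ r objects we need more than (r − 1) · k objects total. Threshold: n = (r − 1) · k + 1. With r = 27 and k = 51: n = 26 · 51 + 1 = 1326 + 1 = 1327. For n = 1326 = 26 · 51, we can put exactly 26 objects in every box, avoiding 27 in any single one — so 1327 is tight.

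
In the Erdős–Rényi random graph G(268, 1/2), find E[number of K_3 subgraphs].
E[# K_3] = C(268, 3) · (1/2)^C(3, 2) = 3172316 / 2^3 = 793079/2 = 396539.5

For each 3-subset S of vertices (there are C(268, 3) = 3172316 such S), let X_S = 1 if S induces a K_3 (all C(3, 2) = 3 edges present). Then P(X_S = 1) = (1/2)^3 = 1/8. By linearity of expectation, E[# K_3] = C(268, 3) · (1/2)^3 = 3172316 / 8 = 793079/2 = 396539.5.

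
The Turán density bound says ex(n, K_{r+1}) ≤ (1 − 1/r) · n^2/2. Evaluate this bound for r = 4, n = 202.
Turán density bound = (3/4) · 202^2/2 = 30603/2 ≈ 15301.5

Turán's theorem: ex(n, K_{r+1}) is achieved by the complete r-partite Turán graph T(n, r) with parts as balanced as possible, and is at most (1 − 1/r) · n^2/2. For r = 4, n = 202: the density bound is (3/4) · 40804/2 = 30603/2 ≈ 15301.5. The integer-valued extremum is e(T(202, 4)) = 15301, which is strictly less than the density bound 30603/2 since 4 ∤ 202 (the parts of T(202, 4) cannot all be equal).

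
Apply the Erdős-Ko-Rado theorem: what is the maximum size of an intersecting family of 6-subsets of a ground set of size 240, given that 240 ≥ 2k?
max |F| = C(239, 5) = 6230484547

The Erdős-Ko-Rado theorem states: for n ≥ 2k, an intersecting family of k-subsets of an n-element set has size at most C(n − 1, k − 1), with equality for 'star' families {A ⊆ [n] : |A| = k, i ∈ A} (fix an element i). For n = 240, k = 6: C(239, 5) = 6230484547.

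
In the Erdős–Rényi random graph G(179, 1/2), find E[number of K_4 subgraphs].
E[# K_4] = C(179, 4) · (1/2)^C(4, 2) = 41356876 / 2^6 = 10339219/16 = 646201.1875

For each 4-subset S of vertices (there are C(179, 4) = 41356876 such S), let X_S = 1 if S induces a K_4 (all C(4, 2) = 6 edges present). Then P(X_S = 1) = (1/2)^6 = 1/64. By linearity of expectation, E[# K_4] = C(179, 4) · (1/2)^6 = 41356876 / 64 = 10339219/16 = 646201.1875.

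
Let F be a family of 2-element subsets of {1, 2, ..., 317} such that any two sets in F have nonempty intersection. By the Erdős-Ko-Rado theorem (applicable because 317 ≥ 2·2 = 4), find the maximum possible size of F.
max |F| = C(316, 1) = 316

The Erdős-Ko-Rado theorem states: for n ≥ 2k, an intersecting family of k-subsets of an n-element set has size at most C(n − 1, k − 1), with equality for 'star' families {A ⊆ [n] : |A| = k, i ∈ A} (fix an element i). For n = 317, k = 2: C(316, 1) = 316.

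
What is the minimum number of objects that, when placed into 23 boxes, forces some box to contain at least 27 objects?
n = (27 − 1)·23 + 1 = 599

By the generalised pigeonhole principle, to guarantee some box contains ≥ r objects we need more than (r − 1) · k objects total. Threshold: n = (r − 1) · k + 1. With r = 27 and k = 23: n = 26 · 23 + 1 = 598 + 1 = 599. For n = 598 = 26 · 23, we can put exactly 26 objects in every box, avoiding 27 in any single one — so 599 is tight.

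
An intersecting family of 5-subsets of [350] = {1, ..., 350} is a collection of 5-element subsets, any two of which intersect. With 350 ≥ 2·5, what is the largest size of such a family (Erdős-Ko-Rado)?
max |F| = C(349, 4) = 607573751

The Erdős-Ko-Rado theorem states: for n ≥ 2k, an intersecting family of k-subsets of an n-element set has size at most C(n − 1, k − 1), with equality for 'star' families {A ⊆ [n] : |A| = k, i ∈ A} (fix an element i). For n = 350, k = 5: C(349, 4) = 607573751.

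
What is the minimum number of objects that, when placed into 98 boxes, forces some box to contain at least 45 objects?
n = (45 − 1)·98 + 1 = 4313

By the generalised pigeonhole principle, to guarantee some box contains ≥ r objects we need more than (r − 1) · k objects total. Threshold: n = (r − 1) · k + 1. With r = 45 and k = 98: n = 44 · 98 + 1 = 4312 + 1 = 4313. For n = 4312 = 44 · 98, we can put exactly 44 objects in every box, avoiding 45 in any single one — so 4313 is tight.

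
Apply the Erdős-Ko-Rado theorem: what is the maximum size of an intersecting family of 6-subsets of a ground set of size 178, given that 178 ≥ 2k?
max |F| = C(177, 5) = 1367533860

Erdős-Ko-Rado (1961): when n ≥ 2k, max |F| = C(n−1, k−1). The bound is attained by the star {A : i ∈ A} for any fixed i ∈ [n]. Here C(178−1, 6−1) = C(177, 5) = 1367533860.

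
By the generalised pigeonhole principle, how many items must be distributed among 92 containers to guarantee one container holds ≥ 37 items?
n = (37 − 1)·92 + 1 = 3313

By the generalised pigeonhole principle, to guarantee some box contains ≥ r objects we need more than (r − 1) · k objects total. Threshold: n = (r − 1) · k + 1. With r = 37 and k = 92: n = 36 · 92 + 1 = 3312 + 1 = 3313. For n = 3312 = 36 · 92, we can put exactly 36 objects in every box, avoiding 37 in any single one — so 3313 is tight.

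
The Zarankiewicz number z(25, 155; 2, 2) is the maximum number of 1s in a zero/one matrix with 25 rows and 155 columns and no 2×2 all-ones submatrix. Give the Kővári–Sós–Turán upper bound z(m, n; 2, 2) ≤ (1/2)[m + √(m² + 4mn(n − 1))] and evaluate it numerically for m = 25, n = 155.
z(25, 155; 2, 2) ≤ (1/2)[25 + √(25² + 4·25·155·154)] = (1/2)[25 + √2387625] = 785.0971

Kővári–Sós–Turán: let r_1, ..., r_25 be the row sums and z = Σ r_i the total number of 1s. Each pair of columns can share at most one row with both entries 1 (else a 2×2 all-ones block appears), so Σ_i C(r_i, 2) ≤ C(155, 2) = 11935. By convexity Σ_i C(r_i, 2) ≥ 25·C(z/25, 2) = z(z − 25)/(2·25), giving z² − 25z − 25·155·154 ≤ 0 and hence z ≤ (1/2)[25 + √(625 + 4·596750)] = (1/2)[25 + √2387625] ≈ (1/2)(25 + 1545.1942) = 785.0971.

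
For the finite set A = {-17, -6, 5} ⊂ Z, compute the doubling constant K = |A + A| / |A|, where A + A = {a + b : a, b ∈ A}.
K = |A + A| / |A| = 5/3

Enumerate A + A = {a + b : a, b ∈ A}. With |A| = 3, there are |A|^2 = 9 ordered sum pairs; collecting distinct values, A + A = {-34, -23, -12, -1, 10}, so |A + A| = 5. Thus K = 5/3. Here |A + A| = 2|A| − 1 = 5, the minimum possible — so K = 5/3 is minimal, which holds iff A is an arithmetic progression.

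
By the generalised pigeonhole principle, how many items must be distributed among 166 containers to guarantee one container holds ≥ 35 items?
n = (35 − 1)·166 + 1 = 5645

By the generalised pigeonhole principle, to guarantee some box contains ≥ r objects we need more than (r − 1) · k objects total. Threshold: n = (r − 1) · k + 1. With r = 35 and k = 166: n = 34 · 166 + 1 = 5644 + 1 = 5645. For n = 5644 = 34 · 166, we can put exactly 34 objects in every box, avoiding 35 in any single one — so 5645 is tight.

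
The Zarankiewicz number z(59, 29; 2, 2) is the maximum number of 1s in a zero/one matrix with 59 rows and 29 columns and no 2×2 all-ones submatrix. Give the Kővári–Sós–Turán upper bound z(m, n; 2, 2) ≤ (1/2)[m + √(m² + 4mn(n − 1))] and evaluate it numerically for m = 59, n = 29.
z(59, 29; 2, 2) ≤ (1/2)[59 + √(59² + 4·59·29·28)] = (1/2)[59 + √195113] = 250.358

Kővári–Sós–Turán: let r_1, ..., r_59 be the row sums and z = Σ r_i the total number of 1s. Each pair of columns can share at most one row with both entries 1 (else a 2×2 all-ones block appears), so Σ_i C(r_i, 2) ≤ C(29, 2) = 406. By convexity Σ_i C(r_i, 2) ≥ 59·C(z/59, 2) = z(z − 59)/(2·59), giving z² − 59z − 59·29·28 ≤ 0 and hence z ≤ (1/2)[59 + √(3481 + 4·47908)] = (1/2)[59 + √195113] ≈ (1/2)(59 + 441.716) = 250.358.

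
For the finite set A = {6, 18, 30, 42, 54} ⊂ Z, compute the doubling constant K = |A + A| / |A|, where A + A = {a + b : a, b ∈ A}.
K = |A + A| / |A| = 9/5

Enumerate A + A = {a + b : a, b ∈ A}. With |A| = 5, there are |A|^2 = 25 ordered sum pairs; collecting distinct values, A + A = {12, 24, 36, 48, 60, 72, 84, 96, 108}, so |A + A| = 9. Thus K = 9/5. Here |A + A| = 2|A| − 1 = 9, the minimum possible — so K = 9/5 is minimal, which holds iff A is an arithmetic progression.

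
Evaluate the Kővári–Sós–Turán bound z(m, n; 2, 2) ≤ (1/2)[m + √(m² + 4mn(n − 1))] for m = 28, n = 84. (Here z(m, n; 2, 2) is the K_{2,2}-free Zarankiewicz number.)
z(28, 84; 2, 2) ≤ (1/2)[28 + √(28² + 4·28·84·83)] = (1/2)[28 + √781648] = 456.0543

Kővári–Sós–Turán: let r_1, ..., r_28 be the row sums and z = Σ r_i the total number of 1s. Each pair of columns can share at most one row with both entries 1 (else a 2×2 all-ones block appears), so Σ_i C(r_i, 2) ≤ C(84, 2) = 3486. By convexity Σ_i C(r_i, 2) ≥ 28·C(z/28, 2) = z(z − 28)/(2·28), giving z² − 28z − 28·84·83 ≤ 0 and hence z ≤ (1/2)[28 + √(784 + 4·195216)] = (1/2)[28 + √781648] ≈ (1/2)(28 + 884.1086) = 456.0543.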